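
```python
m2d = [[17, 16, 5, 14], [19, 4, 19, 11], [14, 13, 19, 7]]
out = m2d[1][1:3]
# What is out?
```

m2d[1] = [19, 4, 19, 11]. m2d[1] has length 4. The slice m2d[1][1:3] selects indices [1, 2] (1->4, 2->19), giving [4, 19].

[4, 19]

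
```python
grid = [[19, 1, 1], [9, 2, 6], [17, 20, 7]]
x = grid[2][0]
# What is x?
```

grid[2] = [17, 20, 7]. Taking column 0 of that row yields 17.

17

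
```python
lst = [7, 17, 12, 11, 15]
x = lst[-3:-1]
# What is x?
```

lst has length 5. The slice lst[-3:-1] selects indices [2, 3] (2->12, 3->11), giving [12, 11].

[12, 11]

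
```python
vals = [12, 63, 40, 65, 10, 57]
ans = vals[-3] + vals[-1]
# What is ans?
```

vals has length 6. Negative index -3 maps to positive index 6 + (-3) = 3. vals[3] = 65.
vals has length 6. Negative index -1 maps to positive index 6 + (-1) = 5. vals[5] = 57.
Sum: 65 + 57 = 122.

122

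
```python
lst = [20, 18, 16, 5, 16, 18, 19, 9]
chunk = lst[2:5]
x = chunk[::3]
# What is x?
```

lst has length 8. The slice lst[2:5] selects indices [2, 3, 4] (2->16, 3->5, 4->16), giving [16, 5, 16]. So chunk = [16, 5, 16]. chunk has length 3. The slice chunk[::3] selects indices [0] (0->16), giving [16].

[16]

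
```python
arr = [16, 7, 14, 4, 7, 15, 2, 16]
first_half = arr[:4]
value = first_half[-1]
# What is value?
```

arr has length 8. The slice arr[:4] selects indices [0, 1, 2, 3] (0->16, 1->7, 2->14, 3->4), giving [16, 7, 14, 4]. So first_half = [16, 7, 14, 4]. Then first_half[-1] = 4.

4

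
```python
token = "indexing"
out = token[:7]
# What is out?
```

token has length 8. The slice token[:7] selects indices [0, 1, 2, 3, 4, 5, 6] (0->'i', 1->'n', 2->'d', 3->'e', 4->'x', 5->'i', 6->'n'), giving 'indexin'.

'indexin'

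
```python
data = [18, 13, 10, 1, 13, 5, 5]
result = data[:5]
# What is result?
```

data has length 7. The slice data[:5] selects indices [0, 1, 2, 3, 4] (0->18, 1->13, 2->10, 3->1, 4->13), giving [18, 13, 10, 1, 13].

[18, 13, 10, 1, 13]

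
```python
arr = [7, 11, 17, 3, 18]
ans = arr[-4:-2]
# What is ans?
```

arr has length 5. The slice arr[-4:-2] selects indices [1, 2] (1->11, 2->17), giving [11, 17].

[11, 17]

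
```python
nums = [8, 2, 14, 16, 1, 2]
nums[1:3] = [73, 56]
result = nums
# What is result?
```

nums starts as [8, 2, 14, 16, 1, 2] (length 6). The slice nums[1:3] covers indices [1, 2] with values [2, 14]. Replacing that slice with [73, 56] (same length) produces [8, 73, 56, 16, 1, 2].

[8, 73, 56, 16, 1, 2]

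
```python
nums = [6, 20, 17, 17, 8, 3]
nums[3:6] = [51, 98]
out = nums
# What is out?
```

nums starts as [6, 20, 17, 17, 8, 3] (length 6). The slice nums[3:6] covers indices [3, 4, 5] with values [17, 8, 3]. Replacing that slice with [51, 98] (different length) produces [6, 20, 17, 51, 98].

[6, 20, 17, 51, 98]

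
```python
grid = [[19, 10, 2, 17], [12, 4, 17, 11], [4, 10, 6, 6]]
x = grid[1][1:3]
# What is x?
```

grid[1] = [12, 4, 17, 11]. grid[1] has length 4. The slice grid[1][1:3] selects indices [1, 2] (1->4, 2->17), giving [4, 17].

[4, 17]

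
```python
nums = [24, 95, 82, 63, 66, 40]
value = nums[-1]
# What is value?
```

nums has length 6. Negative index -1 maps to positive index 6 + (-1) = 5. nums[5] = 40.

40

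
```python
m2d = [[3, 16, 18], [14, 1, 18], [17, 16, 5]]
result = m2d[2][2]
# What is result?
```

m2d[2] = [17, 16, 5]. Taking column 2 of that row yields 5.

5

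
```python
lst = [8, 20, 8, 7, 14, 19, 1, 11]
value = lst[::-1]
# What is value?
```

lst has length 8. The slice lst[::-1] selects indices [7, 6, 5, 4, 3, 2, 1, 0] (7->11, 6->1, 5->19, 4->14, 3->7, 2->8, 1->20, 0->8), giving [11, 1, 19, 14, 7, 8, 20, 8].

[11, 1, 19, 14, 7, 8, 20, 8]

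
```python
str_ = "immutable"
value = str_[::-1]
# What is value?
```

str_ has length 9. The slice str_[::-1] selects indices [8, 7, 6, 5, 4, 3, 2, 1, 0] (8->'e', 7->'l', 6->'b', 5->'a', 4->'t', 3->'u', 2->'m', 1->'m', 0->'i'), giving 'elbatummi'.

'elbatummi'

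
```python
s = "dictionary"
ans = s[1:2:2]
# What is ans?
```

s has length 10. The slice s[1:2:2] selects indices [1] (1->'i'), giving 'i'.

'i'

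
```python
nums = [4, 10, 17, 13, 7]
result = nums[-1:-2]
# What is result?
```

nums has length 5. The slice nums[-1:-2] resolves to an empty index range, so the result is [].

[]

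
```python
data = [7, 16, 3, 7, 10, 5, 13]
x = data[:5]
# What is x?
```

data has length 7. The slice data[:5] selects indices [0, 1, 2, 3, 4] (0->7, 1->16, 2->3, 3->7, 4->10), giving [7, 16, 3, 7, 10].

[7, 16, 3, 7, 10]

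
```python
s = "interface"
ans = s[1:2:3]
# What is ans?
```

s has length 9. The slice s[1:2:3] selects indices [1] (1->'n'), giving 'n'.

'n'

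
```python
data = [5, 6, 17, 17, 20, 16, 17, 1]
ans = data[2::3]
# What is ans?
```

data has length 8. The slice data[2::3] selects indices [2, 5] (2->17, 5->16), giving [17, 16].

[17, 16]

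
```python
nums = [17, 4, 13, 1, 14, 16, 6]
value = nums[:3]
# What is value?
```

nums has length 7. The slice nums[:3] selects indices [0, 1, 2] (0->17, 1->4, 2->13), giving [17, 4, 13].

[17, 4, 13]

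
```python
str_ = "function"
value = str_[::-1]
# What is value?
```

str_ has length 8. The slice str_[::-1] selects indices [7, 6, 5, 4, 3, 2, 1, 0] (7->'n', 6->'o', 5->'i', 4->'t', 3->'c', 2->'n', 1->'u', 0->'f'), giving 'noitcnuf'.

'noitcnuf'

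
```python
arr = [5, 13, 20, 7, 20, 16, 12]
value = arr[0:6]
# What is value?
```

arr has length 7. The slice arr[0:6] selects indices [0, 1, 2, 3, 4, 5] (0->5, 1->13, 2->20, 3->7, 4->20, 5->16), giving [5, 13, 20, 7, 20, 16].

[5, 13, 20, 7, 20, 16]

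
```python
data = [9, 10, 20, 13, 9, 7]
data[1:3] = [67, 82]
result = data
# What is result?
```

data starts as [9, 10, 20, 13, 9, 7] (length 6). The slice data[1:3] covers indices [1, 2] with values [10, 20]. Replacing that slice with [67, 82] (same length) produces [9, 67, 82, 13, 9, 7].

[9, 67, 82, 13, 9, 7]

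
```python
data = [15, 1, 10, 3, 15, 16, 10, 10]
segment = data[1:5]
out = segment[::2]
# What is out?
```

data has length 8. The slice data[1:5] selects indices [1, 2, 3, 4] (1->1, 2->10, 3->3, 4->15), giving [1, 10, 3, 15]. So segment = [1, 10, 3, 15]. segment has length 4. The slice segment[::2] selects indices [0, 2] (0->1, 2->3), giving [1, 3].

[1, 3]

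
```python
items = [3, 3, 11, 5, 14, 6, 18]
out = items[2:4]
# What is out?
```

items has length 7. The slice items[2:4] selects indices [2, 3] (2->11, 3->5), giving [11, 5].

[11, 5]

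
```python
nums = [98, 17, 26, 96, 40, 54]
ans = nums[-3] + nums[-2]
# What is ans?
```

nums has length 6. Negative index -3 maps to positive index 6 + (-3) = 3. nums[3] = 96.
nums has length 6. Negative index -2 maps to positive index 6 + (-2) = 4. nums[4] = 40.
Sum: 96 + 40 = 136.

136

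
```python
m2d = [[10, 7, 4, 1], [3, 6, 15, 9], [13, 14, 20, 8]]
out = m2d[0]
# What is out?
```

m2d has 3 rows. Row 0 is [10, 7, 4, 1].

[10, 7, 4, 1]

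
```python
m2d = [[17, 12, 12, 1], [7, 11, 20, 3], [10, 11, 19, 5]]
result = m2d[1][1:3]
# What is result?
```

m2d[1] = [7, 11, 20, 3]. m2d[1] has length 4. The slice m2d[1][1:3] selects indices [1, 2] (1->11, 2->20), giving [11, 20].

[11, 20]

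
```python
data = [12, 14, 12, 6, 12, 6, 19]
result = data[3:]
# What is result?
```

data has length 7. The slice data[3:] selects indices [3, 4, 5, 6] (3->6, 4->12, 5->6, 6->19), giving [6, 12, 6, 19].

[6, 12, 6, 19]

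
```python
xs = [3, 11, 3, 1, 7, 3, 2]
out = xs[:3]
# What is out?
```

xs has length 7. The slice xs[:3] selects indices [0, 1, 2] (0->3, 1->11, 2->3), giving [3, 11, 3].

[3, 11, 3]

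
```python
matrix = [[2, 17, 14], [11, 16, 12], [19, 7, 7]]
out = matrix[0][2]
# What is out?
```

matrix[0] = [2, 17, 14]. Taking column 2 of that row yields 14.

14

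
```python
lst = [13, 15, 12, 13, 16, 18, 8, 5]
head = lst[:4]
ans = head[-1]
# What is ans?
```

lst has length 8. The slice lst[:4] selects indices [0, 1, 2, 3] (0->13, 1->15, 2->12, 3->13), giving [13, 15, 12, 13]. So head = [13, 15, 12, 13]. Then head[-1] = 13.

13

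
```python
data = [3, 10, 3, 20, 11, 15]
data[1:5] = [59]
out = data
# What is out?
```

data starts as [3, 10, 3, 20, 11, 15] (length 6). The slice data[1:5] covers indices [1, 2, 3, 4] with values [10, 3, 20, 11]. Replacing that slice with [59] (different length) produces [3, 59, 15].

[3, 59, 15]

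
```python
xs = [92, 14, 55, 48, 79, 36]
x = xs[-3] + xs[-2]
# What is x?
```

xs has length 6. Negative index -3 maps to positive index 6 + (-3) = 3. xs[3] = 48.
xs has length 6. Negative index -2 maps to positive index 6 + (-2) = 4. xs[4] = 79.
Sum: 48 + 79 = 127.

127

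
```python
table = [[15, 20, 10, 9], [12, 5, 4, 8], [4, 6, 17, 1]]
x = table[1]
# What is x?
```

table has 3 rows. Row 1 is [12, 5, 4, 8].

[12, 5, 4, 8]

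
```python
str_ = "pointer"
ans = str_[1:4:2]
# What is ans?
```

str_ has length 7. The slice str_[1:4:2] selects indices [1, 3] (1->'o', 3->'n'), giving 'on'.

'on'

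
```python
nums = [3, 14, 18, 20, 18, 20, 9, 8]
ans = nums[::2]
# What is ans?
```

nums has length 8. The slice nums[::2] selects indices [0, 2, 4, 6] (0->3, 2->18, 4->18, 6->9), giving [3, 18, 18, 9].

[3, 18, 18, 9]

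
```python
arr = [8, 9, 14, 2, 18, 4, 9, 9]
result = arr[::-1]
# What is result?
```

arr has length 8. The slice arr[::-1] selects indices [7, 6, 5, 4, 3, 2, 1, 0] (7->9, 6->9, 5->4, 4->18, 3->2, 2->14, 1->9, 0->8), giving [9, 9, 4, 18, 2, 14, 9, 8].

[9, 9, 4, 18, 2, 14, 9, 8]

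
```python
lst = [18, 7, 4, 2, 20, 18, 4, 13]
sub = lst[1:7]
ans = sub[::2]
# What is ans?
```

lst has length 8. The slice lst[1:7] selects indices [1, 2, 3, 4, 5, 6] (1->7, 2->4, 3->2, 4->20, 5->18, 6->4), giving [7, 4, 2, 20, 18, 4]. So sub = [7, 4, 2, 20, 18, 4]. sub has length 6. The slice sub[::2] selects indices [0, 2, 4] (0->7, 2->2, 4->18), giving [7, 2, 18].

[7, 2, 18]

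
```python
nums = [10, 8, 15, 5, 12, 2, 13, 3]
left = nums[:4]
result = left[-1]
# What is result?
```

nums has length 8. The slice nums[:4] selects indices [0, 1, 2, 3] (0->10, 1->8, 2->15, 3->5), giving [10, 8, 15, 5]. So left = [10, 8, 15, 5]. Then left[-1] = 5.

5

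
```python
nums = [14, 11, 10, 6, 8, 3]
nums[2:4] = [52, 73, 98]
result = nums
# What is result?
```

nums starts as [14, 11, 10, 6, 8, 3] (length 6). The slice nums[2:4] covers indices [2, 3] with values [10, 6]. Replacing that slice with [52, 73, 98] (different length) produces [14, 11, 52, 73, 98, 8, 3].

[14, 11, 52, 73, 98, 8, 3]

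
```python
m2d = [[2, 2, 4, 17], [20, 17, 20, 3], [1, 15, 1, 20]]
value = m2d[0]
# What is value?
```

m2d has 3 rows. Row 0 is [2, 2, 4, 17].

[2, 2, 4, 17]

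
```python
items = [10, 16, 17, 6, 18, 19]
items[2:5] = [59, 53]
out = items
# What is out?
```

items starts as [10, 16, 17, 6, 18, 19] (length 6). The slice items[2:5] covers indices [2, 3, 4] with values [17, 6, 18]. Replacing that slice with [59, 53] (different length) produces [10, 16, 59, 53, 19].

[10, 16, 59, 53, 19]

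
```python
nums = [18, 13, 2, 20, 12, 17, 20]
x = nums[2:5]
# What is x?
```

nums has length 7. The slice nums[2:5] selects indices [2, 3, 4] (2->2, 3->20, 4->12), giving [2, 20, 12].

[2, 20, 12]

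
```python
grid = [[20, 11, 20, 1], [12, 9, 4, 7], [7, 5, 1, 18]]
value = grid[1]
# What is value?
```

grid has 3 rows. Row 1 is [12, 9, 4, 7].

[12, 9, 4, 7]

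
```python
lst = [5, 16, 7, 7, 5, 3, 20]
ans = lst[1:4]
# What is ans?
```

lst has length 7. The slice lst[1:4] selects indices [1, 2, 3] (1->16, 2->7, 3->7), giving [16, 7, 7].

[16, 7, 7]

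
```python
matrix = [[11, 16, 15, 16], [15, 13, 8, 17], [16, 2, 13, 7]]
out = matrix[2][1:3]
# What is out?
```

matrix[2] = [16, 2, 13, 7]. matrix[2] has length 4. The slice matrix[2][1:3] selects indices [1, 2] (1->2, 2->13), giving [2, 13].

[2, 13]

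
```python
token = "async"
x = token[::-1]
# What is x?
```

token has length 5. The slice token[::-1] selects indices [4, 3, 2, 1, 0] (4->'c', 3->'n', 2->'y', 1->'s', 0->'a'), giving 'cnysa'.

'cnysa'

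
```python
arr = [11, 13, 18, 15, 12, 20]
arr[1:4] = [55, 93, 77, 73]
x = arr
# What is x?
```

arr starts as [11, 13, 18, 15, 12, 20] (length 6). The slice arr[1:4] covers indices [1, 2, 3] with values [13, 18, 15]. Replacing that slice with [55, 93, 77, 73] (different length) produces [11, 55, 93, 77, 73, 12, 20].

[11, 55, 93, 77, 73, 12, 20]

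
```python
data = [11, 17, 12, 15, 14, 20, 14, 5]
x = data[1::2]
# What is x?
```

data has length 8. The slice data[1::2] selects indices [1, 3, 5, 7] (1->17, 3->15, 5->20, 7->5), giving [17, 15, 20, 5].

[17, 15, 20, 5]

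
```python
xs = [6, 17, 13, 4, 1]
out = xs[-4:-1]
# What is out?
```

xs has length 5. The slice xs[-4:-1] selects indices [1, 2, 3] (1->17, 2->13, 3->4), giving [17, 13, 4].

[17, 13, 4]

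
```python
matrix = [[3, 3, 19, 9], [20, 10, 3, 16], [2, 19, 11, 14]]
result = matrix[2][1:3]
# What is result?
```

matrix[2] = [2, 19, 11, 14]. matrix[2] has length 4. The slice matrix[2][1:3] selects indices [1, 2] (1->19, 2->11), giving [19, 11].

[19, 11]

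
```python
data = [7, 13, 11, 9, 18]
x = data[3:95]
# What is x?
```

data has length 5. The slice data[3:95] selects indices [3, 4] (3->9, 4->18), giving [9, 18].

[9, 18]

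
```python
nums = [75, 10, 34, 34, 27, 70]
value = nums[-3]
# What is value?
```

nums has length 6. Negative index -3 maps to positive index 6 + (-3) = 3. nums[3] = 34.

34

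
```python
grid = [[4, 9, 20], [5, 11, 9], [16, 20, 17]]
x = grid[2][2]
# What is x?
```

grid[2] = [16, 20, 17]. Taking column 2 of that row yields 17.

17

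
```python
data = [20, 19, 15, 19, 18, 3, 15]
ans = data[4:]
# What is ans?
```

data has length 7. The slice data[4:] selects indices [4, 5, 6] (4->18, 5->3, 6->15), giving [18, 3, 15].

[18, 3, 15]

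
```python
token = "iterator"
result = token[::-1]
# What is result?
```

token has length 8. The slice token[::-1] selects indices [7, 6, 5, 4, 3, 2, 1, 0] (7->'r', 6->'o', 5->'t', 4->'a', 3->'r', 2->'e', 1->'t', 0->'i'), giving 'rotareti'.

'rotareti'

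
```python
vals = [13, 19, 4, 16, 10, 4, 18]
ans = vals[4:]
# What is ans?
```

vals has length 7. The slice vals[4:] selects indices [4, 5, 6] (4->10, 5->4, 6->18), giving [10, 4, 18].

[10, 4, 18]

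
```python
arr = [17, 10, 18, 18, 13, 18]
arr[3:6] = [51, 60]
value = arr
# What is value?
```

arr starts as [17, 10, 18, 18, 13, 18] (length 6). The slice arr[3:6] covers indices [3, 4, 5] with values [18, 13, 18]. Replacing that slice with [51, 60] (different length) produces [17, 10, 18, 51, 60].

[17, 10, 18, 51, 60]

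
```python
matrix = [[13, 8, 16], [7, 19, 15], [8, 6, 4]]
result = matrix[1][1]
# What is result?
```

matrix[1] = [7, 19, 15]. Taking column 1 of that row yields 19.

19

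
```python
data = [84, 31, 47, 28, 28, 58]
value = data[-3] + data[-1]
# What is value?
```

data has length 6. Negative index -3 maps to positive index 6 + (-3) = 3. data[3] = 28.
data has length 6. Negative index -1 maps to positive index 6 + (-1) = 5. data[5] = 58.
Sum: 28 + 58 = 86.

86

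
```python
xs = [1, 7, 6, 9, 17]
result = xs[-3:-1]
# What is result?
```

xs has length 5. The slice xs[-3:-1] selects indices [2, 3] (2->6, 3->9), giving [6, 9].

[6, 9]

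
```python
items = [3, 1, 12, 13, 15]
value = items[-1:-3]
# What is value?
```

items has length 5. The slice items[-1:-3] resolves to an empty index range, so the result is [].

[]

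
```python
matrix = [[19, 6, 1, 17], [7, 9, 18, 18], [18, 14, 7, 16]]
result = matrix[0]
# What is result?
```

matrix has 3 rows. Row 0 is [19, 6, 1, 17].

[19, 6, 1, 17]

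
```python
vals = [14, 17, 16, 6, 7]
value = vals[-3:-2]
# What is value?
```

vals has length 5. The slice vals[-3:-2] selects indices [2] (2->16), giving [16].

[16]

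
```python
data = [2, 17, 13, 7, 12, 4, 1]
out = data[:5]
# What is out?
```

data has length 7. The slice data[:5] selects indices [0, 1, 2, 3, 4] (0->2, 1->17, 2->13, 3->7, 4->12), giving [2, 17, 13, 7, 12].

[2, 17, 13, 7, 12]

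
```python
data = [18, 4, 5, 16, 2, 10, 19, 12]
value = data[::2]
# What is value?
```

data has length 8. The slice data[::2] selects indices [0, 2, 4, 6] (0->18, 2->5, 4->2, 6->19), giving [18, 5, 2, 19].

[18, 5, 2, 19]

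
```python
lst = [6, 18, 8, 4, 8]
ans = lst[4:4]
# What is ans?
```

lst has length 5. The slice lst[4:4] resolves to an empty index range, so the result is [].

[]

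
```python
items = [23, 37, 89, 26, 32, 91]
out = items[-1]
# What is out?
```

items has length 6. Negative index -1 maps to positive index 6 + (-1) = 5. items[5] = 91.

91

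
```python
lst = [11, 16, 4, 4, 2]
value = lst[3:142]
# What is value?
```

lst has length 5. The slice lst[3:142] selects indices [3, 4] (3->4, 4->2), giving [4, 2].

[4, 2]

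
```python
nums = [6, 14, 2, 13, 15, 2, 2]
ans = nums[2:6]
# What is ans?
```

nums has length 7. The slice nums[2:6] selects indices [2, 3, 4, 5] (2->2, 3->13, 4->15, 5->2), giving [2, 13, 15, 2].

[2, 13, 15, 2]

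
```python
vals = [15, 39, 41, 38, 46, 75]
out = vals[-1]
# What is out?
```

vals has length 6. Negative index -1 maps to positive index 6 + (-1) = 5. vals[5] = 75.

75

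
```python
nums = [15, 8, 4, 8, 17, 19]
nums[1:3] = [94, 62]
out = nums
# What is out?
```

nums starts as [15, 8, 4, 8, 17, 19] (length 6). The slice nums[1:3] covers indices [1, 2] with values [8, 4]. Replacing that slice with [94, 62] (same length) produces [15, 94, 62, 8, 17, 19].

[15, 94, 62, 8, 17, 19]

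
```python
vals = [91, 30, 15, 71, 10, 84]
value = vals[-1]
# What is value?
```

vals has length 6. Negative index -1 maps to positive index 6 + (-1) = 5. vals[5] = 84.

84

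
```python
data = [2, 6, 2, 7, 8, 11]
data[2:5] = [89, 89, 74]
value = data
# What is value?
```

data starts as [2, 6, 2, 7, 8, 11] (length 6). The slice data[2:5] covers indices [2, 3, 4] with values [2, 7, 8]. Replacing that slice with [89, 89, 74] (same length) produces [2, 6, 89, 89, 74, 11].

[2, 6, 89, 89, 74, 11]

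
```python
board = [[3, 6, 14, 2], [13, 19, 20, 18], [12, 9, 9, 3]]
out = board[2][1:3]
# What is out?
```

board[2] = [12, 9, 9, 3]. board[2] has length 4. The slice board[2][1:3] selects indices [1, 2] (1->9, 2->9), giving [9, 9].

[9, 9]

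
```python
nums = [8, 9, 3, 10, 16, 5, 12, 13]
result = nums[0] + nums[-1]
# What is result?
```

nums has length 8. nums[0] = 8.
nums has length 8. Negative index -1 maps to positive index 8 + (-1) = 7. nums[7] = 13.
Sum: 8 + 13 = 21.

21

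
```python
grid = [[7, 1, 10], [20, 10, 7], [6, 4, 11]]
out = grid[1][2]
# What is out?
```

grid[1] = [20, 10, 7]. Taking column 2 of that row yields 7.

7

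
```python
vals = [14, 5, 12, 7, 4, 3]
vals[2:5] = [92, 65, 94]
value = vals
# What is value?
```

vals starts as [14, 5, 12, 7, 4, 3] (length 6). The slice vals[2:5] covers indices [2, 3, 4] with values [12, 7, 4]. Replacing that slice with [92, 65, 94] (same length) produces [14, 5, 92, 65, 94, 3].

[14, 5, 92, 65, 94, 3]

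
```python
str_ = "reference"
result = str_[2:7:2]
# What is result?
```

str_ has length 9. The slice str_[2:7:2] selects indices [2, 4, 6] (2->'f', 4->'r', 6->'n'), giving 'frn'.

'frn'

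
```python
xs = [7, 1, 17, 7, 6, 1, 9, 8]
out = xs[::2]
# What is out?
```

xs has length 8. The slice xs[::2] selects indices [0, 2, 4, 6] (0->7, 2->17, 4->6, 6->9), giving [7, 17, 6, 9].

[7, 17, 6, 9]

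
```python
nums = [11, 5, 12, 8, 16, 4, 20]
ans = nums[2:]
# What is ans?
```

nums has length 7. The slice nums[2:] selects indices [2, 3, 4, 5, 6] (2->12, 3->8, 4->16, 5->4, 6->20), giving [12, 8, 16, 4, 20].

[12, 8, 16, 4, 20]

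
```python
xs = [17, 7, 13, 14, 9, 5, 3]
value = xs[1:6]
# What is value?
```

xs has length 7. The slice xs[1:6] selects indices [1, 2, 3, 4, 5] (1->7, 2->13, 3->14, 4->9, 5->5), giving [7, 13, 14, 9, 5].

[7, 13, 14, 9, 5]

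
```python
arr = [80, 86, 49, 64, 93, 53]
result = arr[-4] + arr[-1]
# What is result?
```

arr has length 6. Negative index -4 maps to positive index 6 + (-4) = 2. arr[2] = 49.
arr has length 6. Negative index -1 maps to positive index 6 + (-1) = 5. arr[5] = 53.
Sum: 49 + 53 = 102.

102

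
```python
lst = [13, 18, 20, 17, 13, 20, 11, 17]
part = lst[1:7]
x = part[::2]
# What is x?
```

lst has length 8. The slice lst[1:7] selects indices [1, 2, 3, 4, 5, 6] (1->18, 2->20, 3->17, 4->13, 5->20, 6->11), giving [18, 20, 17, 13, 20, 11]. So part = [18, 20, 17, 13, 20, 11]. part has length 6. The slice part[::2] selects indices [0, 2, 4] (0->18, 2->17, 4->20), giving [18, 17, 20].

[18, 17, 20]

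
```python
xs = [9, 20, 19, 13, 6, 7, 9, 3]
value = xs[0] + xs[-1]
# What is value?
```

xs has length 8. xs[0] = 9.
xs has length 8. Negative index -1 maps to positive index 8 + (-1) = 7. xs[7] = 3.
Sum: 9 + 3 = 12.

12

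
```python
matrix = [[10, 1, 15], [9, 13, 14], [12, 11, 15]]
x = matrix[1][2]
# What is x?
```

matrix[1] = [9, 13, 14]. Taking column 2 of that row yields 14.

14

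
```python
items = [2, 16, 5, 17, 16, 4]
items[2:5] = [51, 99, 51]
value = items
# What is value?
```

items starts as [2, 16, 5, 17, 16, 4] (length 6). The slice items[2:5] covers indices [2, 3, 4] with values [5, 17, 16]. Replacing that slice with [51, 99, 51] (same length) produces [2, 16, 51, 99, 51, 4].

[2, 16, 51, 99, 51, 4]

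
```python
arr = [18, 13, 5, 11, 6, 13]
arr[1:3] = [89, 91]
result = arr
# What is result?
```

arr starts as [18, 13, 5, 11, 6, 13] (length 6). The slice arr[1:3] covers indices [1, 2] with values [13, 5]. Replacing that slice with [89, 91] (same length) produces [18, 89, 91, 11, 6, 13].

[18, 89, 91, 11, 6, 13]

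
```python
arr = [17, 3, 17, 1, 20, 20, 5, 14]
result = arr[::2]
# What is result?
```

arr has length 8. The slice arr[::2] selects indices [0, 2, 4, 6] (0->17, 2->17, 4->20, 6->5), giving [17, 17, 20, 5].

[17, 17, 20, 5]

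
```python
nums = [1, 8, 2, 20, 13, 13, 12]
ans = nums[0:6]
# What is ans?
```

nums has length 7. The slice nums[0:6] selects indices [0, 1, 2, 3, 4, 5] (0->1, 1->8, 2->2, 3->20, 4->13, 5->13), giving [1, 8, 2, 20, 13, 13].

[1, 8, 2, 20, 13, 13]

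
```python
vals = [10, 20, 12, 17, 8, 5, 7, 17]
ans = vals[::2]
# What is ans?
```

vals has length 8. The slice vals[::2] selects indices [0, 2, 4, 6] (0->10, 2->12, 4->8, 6->7), giving [10, 12, 8, 7].

[10, 12, 8, 7]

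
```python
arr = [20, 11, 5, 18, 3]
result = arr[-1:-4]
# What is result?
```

arr has length 5. The slice arr[-1:-4] resolves to an empty index range, so the result is [].

[]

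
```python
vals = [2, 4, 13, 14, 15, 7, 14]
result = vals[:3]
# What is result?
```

vals has length 7. The slice vals[:3] selects indices [0, 1, 2] (0->2, 1->4, 2->13), giving [2, 4, 13].

[2, 4, 13]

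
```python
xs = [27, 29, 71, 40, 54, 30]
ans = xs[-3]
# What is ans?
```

xs has length 6. Negative index -3 maps to positive index 6 + (-3) = 3. xs[3] = 40.

40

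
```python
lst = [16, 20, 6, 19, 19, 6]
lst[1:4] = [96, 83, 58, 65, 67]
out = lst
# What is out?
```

lst starts as [16, 20, 6, 19, 19, 6] (length 6). The slice lst[1:4] covers indices [1, 2, 3] with values [20, 6, 19]. Replacing that slice with [96, 83, 58, 65, 67] (different length) produces [16, 96, 83, 58, 65, 67, 19, 6].

[16, 96, 83, 58, 65, 67, 19, 6]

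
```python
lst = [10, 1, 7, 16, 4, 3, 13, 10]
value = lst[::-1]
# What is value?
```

lst has length 8. The slice lst[::-1] selects indices [7, 6, 5, 4, 3, 2, 1, 0] (7->10, 6->13, 5->3, 4->4, 3->16, 2->7, 1->1, 0->10), giving [10, 13, 3, 4, 16, 7, 1, 10].

[10, 13, 3, 4, 16, 7, 1, 10]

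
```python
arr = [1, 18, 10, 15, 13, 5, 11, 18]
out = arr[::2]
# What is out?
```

arr has length 8. The slice arr[::2] selects indices [0, 2, 4, 6] (0->1, 2->10, 4->13, 6->11), giving [1, 10, 13, 11].

[1, 10, 13, 11]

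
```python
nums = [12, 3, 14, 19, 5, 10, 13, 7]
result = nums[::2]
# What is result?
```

nums has length 8. The slice nums[::2] selects indices [0, 2, 4, 6] (0->12, 2->14, 4->5, 6->13), giving [12, 14, 5, 13].

[12, 14, 5, 13]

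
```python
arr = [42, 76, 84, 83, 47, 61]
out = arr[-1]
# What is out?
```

arr has length 6. Negative index -1 maps to positive index 6 + (-1) = 5. arr[5] = 61.

61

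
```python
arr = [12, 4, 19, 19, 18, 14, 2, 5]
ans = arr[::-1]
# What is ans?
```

arr has length 8. The slice arr[::-1] selects indices [7, 6, 5, 4, 3, 2, 1, 0] (7->5, 6->2, 5->14, 4->18, 3->19, 2->19, 1->4, 0->12), giving [5, 2, 14, 18, 19, 19, 4, 12].

[5, 2, 14, 18, 19, 19, 4, 12]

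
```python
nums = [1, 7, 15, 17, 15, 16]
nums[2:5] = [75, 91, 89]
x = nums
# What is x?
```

nums starts as [1, 7, 15, 17, 15, 16] (length 6). The slice nums[2:5] covers indices [2, 3, 4] with values [15, 17, 15]. Replacing that slice with [75, 91, 89] (same length) produces [1, 7, 75, 91, 89, 16].

[1, 7, 75, 91, 89, 16]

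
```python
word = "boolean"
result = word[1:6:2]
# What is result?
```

word has length 7. The slice word[1:6:2] selects indices [1, 3, 5] (1->'o', 3->'l', 5->'a'), giving 'ola'.

'ola'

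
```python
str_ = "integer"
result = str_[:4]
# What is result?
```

str_ has length 7. The slice str_[:4] selects indices [0, 1, 2, 3] (0->'i', 1->'n', 2->'t', 3->'e'), giving 'inte'.

'inte'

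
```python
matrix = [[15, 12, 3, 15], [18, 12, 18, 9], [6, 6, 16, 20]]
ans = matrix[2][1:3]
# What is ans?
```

matrix[2] = [6, 6, 16, 20]. matrix[2] has length 4. The slice matrix[2][1:3] selects indices [1, 2] (1->6, 2->16), giving [6, 16].

[6, 16]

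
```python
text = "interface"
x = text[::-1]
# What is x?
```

text has length 9. The slice text[::-1] selects indices [8, 7, 6, 5, 4, 3, 2, 1, 0] (8->'e', 7->'c', 6->'a', 5->'f', 4->'r', 3->'e', 2->'t', 1->'n', 0->'i'), giving 'ecafretni'.

'ecafretni'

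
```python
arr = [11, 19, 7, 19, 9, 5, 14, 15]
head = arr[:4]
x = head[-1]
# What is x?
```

arr has length 8. The slice arr[:4] selects indices [0, 1, 2, 3] (0->11, 1->19, 2->7, 3->19), giving [11, 19, 7, 19]. So head = [11, 19, 7, 19]. Then head[-1] = 19.

19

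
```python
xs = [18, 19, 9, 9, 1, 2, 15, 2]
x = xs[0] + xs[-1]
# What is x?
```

xs has length 8. xs[0] = 18.
xs has length 8. Negative index -1 maps to positive index 8 + (-1) = 7. xs[7] = 2.
Sum: 18 + 2 = 20.

20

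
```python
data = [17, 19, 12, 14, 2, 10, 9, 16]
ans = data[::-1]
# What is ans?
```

data has length 8. The slice data[::-1] selects indices [7, 6, 5, 4, 3, 2, 1, 0] (7->16, 6->9, 5->10, 4->2, 3->14, 2->12, 1->19, 0->17), giving [16, 9, 10, 2, 14, 12, 19, 17].

[16, 9, 10, 2, 14, 12, 19, 17]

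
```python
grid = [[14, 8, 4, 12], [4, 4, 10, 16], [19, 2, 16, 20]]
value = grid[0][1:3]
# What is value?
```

grid[0] = [14, 8, 4, 12]. grid[0] has length 4. The slice grid[0][1:3] selects indices [1, 2] (1->8, 2->4), giving [8, 4].

[8, 4]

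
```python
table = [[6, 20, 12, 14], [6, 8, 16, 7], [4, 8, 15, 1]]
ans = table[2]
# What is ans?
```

table has 3 rows. Row 2 is [4, 8, 15, 1].

[4, 8, 15, 1]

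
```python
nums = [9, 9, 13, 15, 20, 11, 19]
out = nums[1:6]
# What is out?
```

nums has length 7. The slice nums[1:6] selects indices [1, 2, 3, 4, 5] (1->9, 2->13, 3->15, 4->20, 5->11), giving [9, 13, 15, 20, 11].

[9, 13, 15, 20, 11]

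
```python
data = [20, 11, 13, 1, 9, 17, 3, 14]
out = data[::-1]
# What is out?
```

data has length 8. The slice data[::-1] selects indices [7, 6, 5, 4, 3, 2, 1, 0] (7->14, 6->3, 5->17, 4->9, 3->1, 2->13, 1->11, 0->20), giving [14, 3, 17, 9, 1, 13, 11, 20].

[14, 3, 17, 9, 1, 13, 11, 20]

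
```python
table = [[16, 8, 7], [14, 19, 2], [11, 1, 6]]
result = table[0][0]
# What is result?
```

table[0] = [16, 8, 7]. Taking column 0 of that row yields 16.

16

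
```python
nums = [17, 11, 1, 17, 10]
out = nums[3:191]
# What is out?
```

nums has length 5. The slice nums[3:191] selects indices [3, 4] (3->17, 4->10), giving [17, 10].

[17, 10]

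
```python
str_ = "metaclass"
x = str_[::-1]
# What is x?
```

str_ has length 9. The slice str_[::-1] selects indices [8, 7, 6, 5, 4, 3, 2, 1, 0] (8->'s', 7->'s', 6->'a', 5->'l', 4->'c', 3->'a', 2->'t', 1->'e', 0->'m'), giving 'ssalcatem'.

'ssalcatem'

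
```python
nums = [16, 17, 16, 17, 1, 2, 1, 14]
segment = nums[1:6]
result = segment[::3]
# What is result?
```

nums has length 8. The slice nums[1:6] selects indices [1, 2, 3, 4, 5] (1->17, 2->16, 3->17, 4->1, 5->2), giving [17, 16, 17, 1, 2]. So segment = [17, 16, 17, 1, 2]. segment has length 5. The slice segment[::3] selects indices [0, 3] (0->17, 3->1), giving [17, 1].

[17, 1]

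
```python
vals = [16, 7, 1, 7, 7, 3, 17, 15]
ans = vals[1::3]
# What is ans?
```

vals has length 8. The slice vals[1::3] selects indices [1, 4, 7] (1->7, 4->7, 7->15), giving [7, 7, 15].

[7, 7, 15]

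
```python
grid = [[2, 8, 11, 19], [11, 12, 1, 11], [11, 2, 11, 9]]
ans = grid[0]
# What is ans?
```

grid has 3 rows. Row 0 is [2, 8, 11, 19].

[2, 8, 11, 19]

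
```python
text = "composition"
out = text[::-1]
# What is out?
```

text has length 11. The slice text[::-1] selects indices [10, 9, 8, 7, 6, 5, 4, 3, 2, 1, 0] (10->'n', 9->'o', 8->'i', 7->'t', 6->'i', 5->'s', 4->'o', 3->'p', 2->'m', 1->'o', 0->'c'), giving 'noitisopmoc'.

'noitisopmoc'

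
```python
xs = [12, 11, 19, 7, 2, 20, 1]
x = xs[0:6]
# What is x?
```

xs has length 7. The slice xs[0:6] selects indices [0, 1, 2, 3, 4, 5] (0->12, 1->11, 2->19, 3->7, 4->2, 5->20), giving [12, 11, 19, 7, 2, 20].

[12, 11, 19, 7, 2, 20]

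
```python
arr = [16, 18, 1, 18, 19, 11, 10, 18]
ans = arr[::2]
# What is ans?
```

arr has length 8. The slice arr[::2] selects indices [0, 2, 4, 6] (0->16, 2->1, 4->19, 6->10), giving [16, 1, 19, 10].

[16, 1, 19, 10]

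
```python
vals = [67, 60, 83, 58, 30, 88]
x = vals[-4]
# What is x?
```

vals has length 6. Negative index -4 maps to positive index 6 + (-4) = 2. vals[2] = 83.

83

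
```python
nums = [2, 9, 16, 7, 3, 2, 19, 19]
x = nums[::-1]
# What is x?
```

nums has length 8. The slice nums[::-1] selects indices [7, 6, 5, 4, 3, 2, 1, 0] (7->19, 6->19, 5->2, 4->3, 3->7, 2->16, 1->9, 0->2), giving [19, 19, 2, 3, 7, 16, 9, 2].

[19, 19, 2, 3, 7, 16, 9, 2]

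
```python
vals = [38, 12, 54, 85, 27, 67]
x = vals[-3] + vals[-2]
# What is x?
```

vals has length 6. Negative index -3 maps to positive index 6 + (-3) = 3. vals[3] = 85.
vals has length 6. Negative index -2 maps to positive index 6 + (-2) = 4. vals[4] = 27.
Sum: 85 + 27 = 112.

112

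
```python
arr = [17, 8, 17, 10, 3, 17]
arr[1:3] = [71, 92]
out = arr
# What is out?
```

arr starts as [17, 8, 17, 10, 3, 17] (length 6). The slice arr[1:3] covers indices [1, 2] with values [8, 17]. Replacing that slice with [71, 92] (same length) produces [17, 71, 92, 10, 3, 17].

[17, 71, 92, 10, 3, 17]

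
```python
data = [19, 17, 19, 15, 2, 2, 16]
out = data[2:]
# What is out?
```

data has length 7. The slice data[2:] selects indices [2, 3, 4, 5, 6] (2->19, 3->15, 4->2, 5->2, 6->16), giving [19, 15, 2, 2, 16].

[19, 15, 2, 2, 16]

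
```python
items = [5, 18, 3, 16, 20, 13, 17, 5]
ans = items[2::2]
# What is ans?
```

items has length 8. The slice items[2::2] selects indices [2, 4, 6] (2->3, 4->20, 6->17), giving [3, 20, 17].

[3, 20, 17]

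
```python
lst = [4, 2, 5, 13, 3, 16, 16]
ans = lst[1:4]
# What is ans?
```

lst has length 7. The slice lst[1:4] selects indices [1, 2, 3] (1->2, 2->5, 3->13), giving [2, 5, 13].

[2, 5, 13]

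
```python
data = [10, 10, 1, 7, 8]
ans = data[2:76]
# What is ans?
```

data has length 5. The slice data[2:76] selects indices [2, 3, 4] (2->1, 3->7, 4->8), giving [1, 7, 8].

[1, 7, 8]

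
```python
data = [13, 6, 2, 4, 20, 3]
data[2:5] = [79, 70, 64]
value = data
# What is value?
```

data starts as [13, 6, 2, 4, 20, 3] (length 6). The slice data[2:5] covers indices [2, 3, 4] with values [2, 4, 20]. Replacing that slice with [79, 70, 64] (same length) produces [13, 6, 79, 70, 64, 3].

[13, 6, 79, 70, 64, 3]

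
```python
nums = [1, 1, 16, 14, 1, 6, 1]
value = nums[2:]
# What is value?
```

nums has length 7. The slice nums[2:] selects indices [2, 3, 4, 5, 6] (2->16, 3->14, 4->1, 5->6, 6->1), giving [16, 14, 1, 6, 1].

[16, 14, 1, 6, 1]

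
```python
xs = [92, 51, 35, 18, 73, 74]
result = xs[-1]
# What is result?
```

xs has length 6. Negative index -1 maps to positive index 6 + (-1) = 5. xs[5] = 74.

74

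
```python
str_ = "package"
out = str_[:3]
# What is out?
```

str_ has length 7. The slice str_[:3] selects indices [0, 1, 2] (0->'p', 1->'a', 2->'c'), giving 'pac'.

'pac'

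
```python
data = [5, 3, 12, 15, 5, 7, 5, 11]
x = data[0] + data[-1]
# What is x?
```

data has length 8. data[0] = 5.
data has length 8. Negative index -1 maps to positive index 8 + (-1) = 7. data[7] = 11.
Sum: 5 + 11 = 16.

16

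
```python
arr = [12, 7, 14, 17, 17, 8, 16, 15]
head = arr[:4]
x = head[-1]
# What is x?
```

arr has length 8. The slice arr[:4] selects indices [0, 1, 2, 3] (0->12, 1->7, 2->14, 3->17), giving [12, 7, 14, 17]. So head = [12, 7, 14, 17]. Then head[-1] = 17.

17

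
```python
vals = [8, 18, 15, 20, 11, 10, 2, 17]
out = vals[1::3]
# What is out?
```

vals has length 8. The slice vals[1::3] selects indices [1, 4, 7] (1->18, 4->11, 7->17), giving [18, 11, 17].

[18, 11, 17]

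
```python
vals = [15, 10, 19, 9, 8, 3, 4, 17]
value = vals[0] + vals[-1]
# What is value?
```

vals has length 8. vals[0] = 15.
vals has length 8. Negative index -1 maps to positive index 8 + (-1) = 7. vals[7] = 17.
Sum: 15 + 17 = 32.

32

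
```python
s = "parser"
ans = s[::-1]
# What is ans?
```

s has length 6. The slice s[::-1] selects indices [5, 4, 3, 2, 1, 0] (5->'r', 4->'e', 3->'s', 2->'r', 1->'a', 0->'p'), giving 'resrap'.

'resrap'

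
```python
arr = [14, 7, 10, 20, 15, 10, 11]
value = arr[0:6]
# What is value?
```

arr has length 7. The slice arr[0:6] selects indices [0, 1, 2, 3, 4, 5] (0->14, 1->7, 2->10, 3->20, 4->15, 5->10), giving [14, 7, 10, 20, 15, 10].

[14, 7, 10, 20, 15, 10]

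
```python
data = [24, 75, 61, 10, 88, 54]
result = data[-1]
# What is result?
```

data has length 6. Negative index -1 maps to positive index 6 + (-1) = 5. data[5] = 54.

54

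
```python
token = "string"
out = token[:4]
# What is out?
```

token has length 6. The slice token[:4] selects indices [0, 1, 2, 3] (0->'s', 1->'t', 2->'r', 3->'i'), giving 'stri'.

'stri'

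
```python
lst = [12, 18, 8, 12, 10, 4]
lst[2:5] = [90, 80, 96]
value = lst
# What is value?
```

lst starts as [12, 18, 8, 12, 10, 4] (length 6). The slice lst[2:5] covers indices [2, 3, 4] with values [8, 12, 10]. Replacing that slice with [90, 80, 96] (same length) produces [12, 18, 90, 80, 96, 4].

[12, 18, 90, 80, 96, 4]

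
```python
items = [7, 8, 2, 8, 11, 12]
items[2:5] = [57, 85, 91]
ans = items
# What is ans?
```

items starts as [7, 8, 2, 8, 11, 12] (length 6). The slice items[2:5] covers indices [2, 3, 4] with values [2, 8, 11]. Replacing that slice with [57, 85, 91] (same length) produces [7, 8, 57, 85, 91, 12].

[7, 8, 57, 85, 91, 12]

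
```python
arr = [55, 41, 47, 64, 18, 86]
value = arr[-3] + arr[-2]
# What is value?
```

arr has length 6. Negative index -3 maps to positive index 6 + (-3) = 3. arr[3] = 64.
arr has length 6. Negative index -2 maps to positive index 6 + (-2) = 4. arr[4] = 18.
Sum: 64 + 18 = 82.

82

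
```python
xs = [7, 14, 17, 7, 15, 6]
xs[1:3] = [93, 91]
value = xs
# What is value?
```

xs starts as [7, 14, 17, 7, 15, 6] (length 6). The slice xs[1:3] covers indices [1, 2] with values [14, 17]. Replacing that slice with [93, 91] (same length) produces [7, 93, 91, 7, 15, 6].

[7, 93, 91, 7, 15, 6]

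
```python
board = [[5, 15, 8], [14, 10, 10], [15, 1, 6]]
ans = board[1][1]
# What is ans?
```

board[1] = [14, 10, 10]. Taking column 1 of that row yields 10.

10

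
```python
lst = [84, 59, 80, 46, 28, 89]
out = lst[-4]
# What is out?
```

lst has length 6. Negative index -4 maps to positive index 6 + (-4) = 2. lst[2] = 80.

80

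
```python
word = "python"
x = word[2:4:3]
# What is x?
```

word has length 6. The slice word[2:4:3] selects indices [2] (2->'t'), giving 't'.

't'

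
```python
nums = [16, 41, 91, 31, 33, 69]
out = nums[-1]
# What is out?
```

nums has length 6. Negative index -1 maps to positive index 6 + (-1) = 5. nums[5] = 69.

69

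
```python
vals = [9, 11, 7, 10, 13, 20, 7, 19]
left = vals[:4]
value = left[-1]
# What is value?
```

vals has length 8. The slice vals[:4] selects indices [0, 1, 2, 3] (0->9, 1->11, 2->7, 3->10), giving [9, 11, 7, 10]. So left = [9, 11, 7, 10]. Then left[-1] = 10.

10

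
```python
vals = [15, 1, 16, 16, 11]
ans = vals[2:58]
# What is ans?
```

vals has length 5. The slice vals[2:58] selects indices [2, 3, 4] (2->16, 3->16, 4->11), giving [16, 16, 11].

[16, 16, 11]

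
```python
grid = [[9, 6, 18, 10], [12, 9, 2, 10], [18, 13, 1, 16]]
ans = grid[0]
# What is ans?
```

grid has 3 rows. Row 0 is [9, 6, 18, 10].

[9, 6, 18, 10]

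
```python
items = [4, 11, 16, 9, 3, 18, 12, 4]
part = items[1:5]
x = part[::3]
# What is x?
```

items has length 8. The slice items[1:5] selects indices [1, 2, 3, 4] (1->11, 2->16, 3->9, 4->3), giving [11, 16, 9, 3]. So part = [11, 16, 9, 3]. part has length 4. The slice part[::3] selects indices [0, 3] (0->11, 3->3), giving [11, 3].

[11, 3]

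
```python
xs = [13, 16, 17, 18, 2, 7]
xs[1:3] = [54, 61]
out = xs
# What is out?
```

xs starts as [13, 16, 17, 18, 2, 7] (length 6). The slice xs[1:3] covers indices [1, 2] with values [16, 17]. Replacing that slice with [54, 61] (same length) produces [13, 54, 61, 18, 2, 7].

[13, 54, 61, 18, 2, 7]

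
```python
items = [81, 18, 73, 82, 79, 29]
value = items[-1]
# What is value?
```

items has length 6. Negative index -1 maps to positive index 6 + (-1) = 5. items[5] = 29.

29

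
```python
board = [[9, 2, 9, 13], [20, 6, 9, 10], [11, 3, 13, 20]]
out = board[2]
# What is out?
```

board has 3 rows. Row 2 is [11, 3, 13, 20].

[11, 3, 13, 20]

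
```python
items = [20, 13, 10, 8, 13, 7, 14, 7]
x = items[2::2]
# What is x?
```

items has length 8. The slice items[2::2] selects indices [2, 4, 6] (2->10, 4->13, 6->14), giving [10, 13, 14].

[10, 13, 14]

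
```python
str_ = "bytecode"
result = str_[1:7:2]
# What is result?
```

str_ has length 8. The slice str_[1:7:2] selects indices [1, 3, 5] (1->'y', 3->'e', 5->'o'), giving 'yeo'.

'yeo'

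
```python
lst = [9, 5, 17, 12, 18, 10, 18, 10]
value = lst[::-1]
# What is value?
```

lst has length 8. The slice lst[::-1] selects indices [7, 6, 5, 4, 3, 2, 1, 0] (7->10, 6->18, 5->10, 4->18, 3->12, 2->17, 1->5, 0->9), giving [10, 18, 10, 18, 12, 17, 5, 9].

[10, 18, 10, 18, 12, 17, 5, 9]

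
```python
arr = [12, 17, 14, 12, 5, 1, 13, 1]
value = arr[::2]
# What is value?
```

arr has length 8. The slice arr[::2] selects indices [0, 2, 4, 6] (0->12, 2->14, 4->5, 6->13), giving [12, 14, 5, 13].

[12, 14, 5, 13]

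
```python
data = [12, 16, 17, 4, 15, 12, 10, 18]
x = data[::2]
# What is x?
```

data has length 8. The slice data[::2] selects indices [0, 2, 4, 6] (0->12, 2->17, 4->15, 6->10), giving [12, 17, 15, 10].

[12, 17, 15, 10]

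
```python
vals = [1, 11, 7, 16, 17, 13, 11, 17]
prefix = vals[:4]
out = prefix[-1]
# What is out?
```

vals has length 8. The slice vals[:4] selects indices [0, 1, 2, 3] (0->1, 1->11, 2->7, 3->16), giving [1, 11, 7, 16]. So prefix = [1, 11, 7, 16]. Then prefix[-1] = 16.

16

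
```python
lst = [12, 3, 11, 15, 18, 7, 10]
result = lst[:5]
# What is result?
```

lst has length 7. The slice lst[:5] selects indices [0, 1, 2, 3, 4] (0->12, 1->3, 2->11, 3->15, 4->18), giving [12, 3, 11, 15, 18].

[12, 3, 11, 15, 18]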